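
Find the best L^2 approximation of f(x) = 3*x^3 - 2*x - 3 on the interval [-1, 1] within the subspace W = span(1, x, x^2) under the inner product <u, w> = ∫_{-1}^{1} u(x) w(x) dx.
g(x) = -x/5 - 3

The best approximation g ∈ W is the orthogonal projection of f onto W. Writing g = a_0 + a_1 x + a_2 x^2, the coefficients solve the normal equations G · a = b where
  G_{ij} = <φ_i, φ_j> and b_i = <f, φ_i>, with φ_0 = 1, φ_1 = x, φ_2 = x^2.
G =
  [2, 0, 2/3]
  [0, 2/3, 0]
  [2/3, 0, 2/5],
b = (-6, -2/15, -2).
Solving gives a_0 = -3, a_1 = -1/5, a_2 = 0, so
  g(x) = -x/5 - 3.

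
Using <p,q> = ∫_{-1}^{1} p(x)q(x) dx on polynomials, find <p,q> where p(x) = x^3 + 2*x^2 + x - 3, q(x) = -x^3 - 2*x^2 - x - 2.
<p,q> = 1048/105

Expand the product: p(x)·q(x) = -x^6 - 4*x^5 - 6*x^4 - 3*x^3 + x^2 + x + 6.
∫_{-1}^{1} of each monomial x^k gives [2/(k+1) if k even, 0 if k odd]. Integrating term-by-term (or equivalently evaluating the antiderivative F(x) = -x^7/7 - 2*x^6/3 - 6*x^5/5 - 3*x^4/4 + x^3/3 + x^2/2 + 6*x at the endpoints):
  F(1) − F(−1) = 1711/420 − (-827/140) = 1048/105.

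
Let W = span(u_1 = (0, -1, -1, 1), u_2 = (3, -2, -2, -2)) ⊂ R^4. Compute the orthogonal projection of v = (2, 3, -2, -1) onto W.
proj_W(v) = (66/59, 10/59, 10/59, -98/59)

Set up U = [u_1 | ... | u_2] ∈ R^(4×2). The projector onto W = col(U) is P = U (U^T U)^(-1) U^T.
Compute U^T U =
  [3, 2]
  [2, 21],
and U^T v = (-2, 6).
Solve U^T U · c = U^T v for the coefficients: c = (-54/59, 22/59). The projection is proj_W(v) = U c.
Check: (v - proj_W(v)) · u_1 = 0  (should be 0).
Check: (v - proj_W(v)) · u_2 = 0  (should be 0).
Result: proj_W(v) = (66/59, 10/59, 10/59, -98/59).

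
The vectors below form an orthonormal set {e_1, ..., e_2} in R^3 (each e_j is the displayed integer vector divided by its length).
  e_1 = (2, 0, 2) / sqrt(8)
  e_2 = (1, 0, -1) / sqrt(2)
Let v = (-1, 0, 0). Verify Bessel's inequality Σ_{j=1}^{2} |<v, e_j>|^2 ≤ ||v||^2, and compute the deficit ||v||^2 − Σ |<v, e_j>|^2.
Σ |<v, e_j>|^2 = 1; ||v||^2 = 1; deficit = 0

Write each e_j = u_j / sqrt(<u_j, u_j>) where u_j is the displayed integer vector. Then <v, e_j> = <v, u_j> / sqrt(<u_j, u_j>), so |<v, e_j>|^2 = <v, u_j>^2 / <u_j, u_j>.
Coefficients: <v, e_1> = -2/sqrt(8), <v, e_2> = -1/sqrt(2).
Square and sum: Σ |<v, e_j>|^2 = 1.
Compute ||v||^2 = v·v = 1.
Deficit = 1 − 1 = 0 ≥ 0, confirming Bessel's inequality. (The deficit equals ||v − Σ <v,e_j> e_j||^2, the squared distance from v to span{e_j}.)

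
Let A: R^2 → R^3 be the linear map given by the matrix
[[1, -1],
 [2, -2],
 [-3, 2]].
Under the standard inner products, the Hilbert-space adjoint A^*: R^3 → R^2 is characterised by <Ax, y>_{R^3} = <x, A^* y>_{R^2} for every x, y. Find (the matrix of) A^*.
A^* = A^T =
[[1, 2, -3],
 [-1, -2, 2]]

For real matrices with standard dot products, the defining identity <Ax, y> = <x, A^* y> gives (Ax)^T y = x^T (A^*) y, i.e. x^T A^T y = x^T (A^*) y. Since this holds for all x, y, we must have A^* = A^T. Therefore
A^* =
[[1, 2, -3],
 [-1, -2, 2]].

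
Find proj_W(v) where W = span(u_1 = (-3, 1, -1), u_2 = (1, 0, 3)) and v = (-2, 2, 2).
proj_W(v) = (-86/37, 42/37, 78/37)

Set up U = [u_1 | ... | u_2] ∈ R^(3×2). The projector onto W = col(U) is P = U (U^T U)^(-1) U^T.
Compute U^T U =
  [11, -6]
  [-6, 10],
and U^T v = (6, 4).
Solve U^T U · c = U^T v for the coefficients: c = (42/37, 40/37). The projection is proj_W(v) = U c.
Check: (v - proj_W(v)) · u_1 = 0  (should be 0).
Check: (v - proj_W(v)) · u_2 = 0  (should be 0).
Result: proj_W(v) = (-86/37, 42/37, 78/37).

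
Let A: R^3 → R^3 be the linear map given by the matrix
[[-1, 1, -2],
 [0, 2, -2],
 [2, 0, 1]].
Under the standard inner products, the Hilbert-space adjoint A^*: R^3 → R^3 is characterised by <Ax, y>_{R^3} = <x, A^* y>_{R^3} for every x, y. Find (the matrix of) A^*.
A^* = A^T =
[[-1, 0, 2],
 [1, 2, 0],
 [-2, -2, 1]]

For real matrices with standard dot products, the defining identity <Ax, y> = <x, A^* y> gives (Ax)^T y = x^T (A^*) y, i.e. x^T A^T y = x^T (A^*) y. Since this holds for all x, y, we must have A^* = A^T. Therefore
A^* =
[[-1, 0, 2],
 [1, 2, 0],
 [-2, -2, 1]].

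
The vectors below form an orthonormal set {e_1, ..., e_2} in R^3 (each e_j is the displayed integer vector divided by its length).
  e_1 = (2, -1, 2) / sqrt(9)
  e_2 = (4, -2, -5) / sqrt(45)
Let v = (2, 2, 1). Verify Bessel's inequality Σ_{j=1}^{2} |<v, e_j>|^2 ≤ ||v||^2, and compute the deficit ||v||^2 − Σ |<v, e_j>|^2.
Σ |<v, e_j>|^2 = 9/5; ||v||^2 = 9; deficit = 36/5

Write each e_j = u_j / sqrt(<u_j, u_j>) where u_j is the displayed integer vector. Then <v, e_j> = <v, u_j> / sqrt(<u_j, u_j>), so |<v, e_j>|^2 = <v, u_j>^2 / <u_j, u_j>.
Coefficients: <v, e_1> = 4/sqrt(9), <v, e_2> = -1/sqrt(45).
Square and sum: Σ |<v, e_j>|^2 = 9/5.
Compute ||v||^2 = v·v = 9.
Deficit = 9 − 9/5 = 36/5 ≥ 0, confirming Bessel's inequality. (The deficit equals ||v − Σ <v,e_j> e_j||^2, the squared distance from v to span{e_j}.)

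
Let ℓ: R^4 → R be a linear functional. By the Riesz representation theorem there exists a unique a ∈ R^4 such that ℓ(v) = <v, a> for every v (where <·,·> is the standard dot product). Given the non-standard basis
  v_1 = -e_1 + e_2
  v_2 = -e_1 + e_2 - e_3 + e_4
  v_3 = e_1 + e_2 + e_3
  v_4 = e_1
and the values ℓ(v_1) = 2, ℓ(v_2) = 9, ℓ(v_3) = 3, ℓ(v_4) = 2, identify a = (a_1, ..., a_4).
a = (2, 4, -3, 4)

Write a = (a_1, ..., a_4) in the standard basis. For each basis vector v_i, ℓ(v_i) = <v_i, a> is a linear equation in the a_j's. Collect the n equations into a matrix system V a = ℓ, where row i of V is v_i (expressed in the standard basis). Since V is invertible (lower-triangular with 1s on the diagonal, up to permutation), solve by back-substitution:
  V =
[[-1, 1, 0, 0],
 [-1, 1, -1, 1],
 [1, 1, 1, 0],
 [1, 0, 0, 0]]
  V a = (2, 9, 3, 2)
Solving gives a = (2, 4, -3, 4).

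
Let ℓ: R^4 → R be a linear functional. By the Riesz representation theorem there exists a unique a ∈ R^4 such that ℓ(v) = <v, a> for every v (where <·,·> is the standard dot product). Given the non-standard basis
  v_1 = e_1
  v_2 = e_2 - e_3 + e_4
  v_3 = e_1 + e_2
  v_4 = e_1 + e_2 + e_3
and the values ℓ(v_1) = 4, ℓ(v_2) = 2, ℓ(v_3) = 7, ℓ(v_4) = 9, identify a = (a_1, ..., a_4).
a = (4, 3, 2, 1)

Write a = (a_1, ..., a_4) in the standard basis. For each basis vector v_i, ℓ(v_i) = <v_i, a> is a linear equation in the a_j's. Collect the n equations into a matrix system V a = ℓ, where row i of V is v_i (expressed in the standard basis). Since V is invertible (lower-triangular with 1s on the diagonal, up to permutation), solve by back-substitution:
  V =
[[1, 0, 0, 0],
 [0, 1, -1, 1],
 [1, 1, 0, 0],
 [1, 1, 1, 0]]
  V a = (4, 2, 7, 9)
Solving gives a = (4, 3, 2, 1).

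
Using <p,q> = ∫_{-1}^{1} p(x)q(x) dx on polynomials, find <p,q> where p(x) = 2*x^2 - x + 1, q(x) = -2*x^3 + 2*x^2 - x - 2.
<p,q> = -34/15

Expand the product: p(x)·q(x) = -4*x^5 + 6*x^4 - 6*x^3 - x^2 + x - 2.
∫_{-1}^{1} of each monomial x^k gives [2/(k+1) if k even, 0 if k odd]. Integrating term-by-term (or equivalently evaluating the antiderivative F(x) = -2*x^6/3 + 6*x^5/5 - 3*x^4/2 - x^3/3 + x^2/2 - 2*x at the endpoints):
  F(1) − F(−1) = -14/5 − (-8/15) = -34/15.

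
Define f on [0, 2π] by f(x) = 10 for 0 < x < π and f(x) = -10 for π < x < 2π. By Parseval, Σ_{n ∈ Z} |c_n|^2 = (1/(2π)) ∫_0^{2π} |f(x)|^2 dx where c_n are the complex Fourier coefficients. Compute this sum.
Σ |c_n|^2 = 100

Parseval equates the L^2 energy of f (normalised by 1/(2π)) with the ℓ^2 sum of its Fourier coefficients: (1/(2π)) ∫_0^{2π} |f|^2 = Σ |c_n|^2.
Compute the left side: (1/(2π)) [∫_0^π 10^2 dx + ∫_π^{2π} (-10)^2 dx] = (1/(2π)) · (100π + 100π) = (100 + 100)/2 = 100.
So Σ_{n ∈ Z} |c_n|^2 = 100.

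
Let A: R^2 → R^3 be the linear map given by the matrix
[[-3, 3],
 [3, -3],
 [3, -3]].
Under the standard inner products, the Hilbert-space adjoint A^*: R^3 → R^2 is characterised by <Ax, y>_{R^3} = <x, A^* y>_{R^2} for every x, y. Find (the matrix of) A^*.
A^* = A^T =
[[-3, 3, 3],
 [3, -3, -3]]

For real matrices with standard dot products, the defining identity <Ax, y> = <x, A^* y> gives (Ax)^T y = x^T (A^*) y, i.e. x^T A^T y = x^T (A^*) y. Since this holds for all x, y, we must have A^* = A^T. Therefore
A^* =
[[-3, 3, 3],
 [3, -3, -3]].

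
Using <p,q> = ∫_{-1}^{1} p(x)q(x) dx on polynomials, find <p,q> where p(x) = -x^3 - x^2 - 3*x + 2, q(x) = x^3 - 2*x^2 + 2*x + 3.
<p,q> = 194/105

Expand the product: p(x)·q(x) = -x^6 + x^5 - 3*x^4 + 3*x^3 - 13*x^2 - 5*x + 6.
∫_{-1}^{1} of each monomial x^k gives [2/(k+1) if k even, 0 if k odd]. Integrating term-by-term (or equivalently evaluating the antiderivative F(x) = -x^7/7 + x^6/6 - 3*x^5/5 + 3*x^4/4 - 13*x^3/3 - 5*x^2/2 + 6*x at the endpoints):
  F(1) − F(−1) = -277/420 − (-351/140) = 194/105.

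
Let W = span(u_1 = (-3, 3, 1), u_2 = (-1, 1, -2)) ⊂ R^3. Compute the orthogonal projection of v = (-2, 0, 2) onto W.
proj_W(v) = (-1, 1, 2)

Set up U = [u_1 | ... | u_2] ∈ R^(3×2). The projector onto W = col(U) is P = U (U^T U)^(-1) U^T.
Compute U^T U =
  [19, 4]
  [4, 6],
and U^T v = (8, -2).
Solve U^T U · c = U^T v for the coefficients: c = (4/7, -5/7). The projection is proj_W(v) = U c.
Check: (v - proj_W(v)) · u_1 = 0  (should be 0).
Check: (v - proj_W(v)) · u_2 = 0  (should be 0).
Result: proj_W(v) = (-1, 1, 2).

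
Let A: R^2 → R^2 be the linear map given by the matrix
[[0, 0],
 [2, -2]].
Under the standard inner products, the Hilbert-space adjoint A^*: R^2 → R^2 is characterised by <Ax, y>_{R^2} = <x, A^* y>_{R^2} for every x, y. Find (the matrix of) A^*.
A^* = A^T =
[[0, 2],
 [0, -2]]

For real matrices with standard dot products, the defining identity <Ax, y> = <x, A^* y> gives (Ax)^T y = x^T (A^*) y, i.e. x^T A^T y = x^T (A^*) y. Since this holds for all x, y, we must have A^* = A^T. Therefore
A^* =
[[0, 2],
 [0, -2]].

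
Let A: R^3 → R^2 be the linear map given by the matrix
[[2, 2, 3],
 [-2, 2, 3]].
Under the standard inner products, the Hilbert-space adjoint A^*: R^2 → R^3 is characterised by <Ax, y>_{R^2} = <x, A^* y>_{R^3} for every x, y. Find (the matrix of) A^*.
A^* = A^T =
[[2, -2],
 [2, 2],
 [3, 3]]

For real matrices with standard dot products, the defining identity <Ax, y> = <x, A^* y> gives (Ax)^T y = x^T (A^*) y, i.e. x^T A^T y = x^T (A^*) y. Since this holds for all x, y, we must have A^* = A^T. Therefore
A^* =
[[2, -2],
 [2, 2],
 [3, 3]].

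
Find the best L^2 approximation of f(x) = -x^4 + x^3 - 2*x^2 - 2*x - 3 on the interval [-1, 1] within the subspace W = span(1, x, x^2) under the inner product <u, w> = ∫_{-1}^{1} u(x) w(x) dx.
g(x) = -20*x^2/7 - 7*x/5 - 102/35

The best approximation g ∈ W is the orthogonal projection of f onto W. Writing g = a_0 + a_1 x + a_2 x^2, the coefficients solve the normal equations G · a = b where
  G_{ij} = <φ_i, φ_j> and b_i = <f, φ_i>, with φ_0 = 1, φ_1 = x, φ_2 = x^2.
G =
  [2, 0, 2/3]
  [0, 2/3, 0]
  [2/3, 0, 2/5],
b = (-116/15, -14/15, -108/35).
Solving gives a_0 = -102/35, a_1 = -7/5, a_2 = -20/7, so
  g(x) = -20*x^2/7 - 7*x/5 - 102/35.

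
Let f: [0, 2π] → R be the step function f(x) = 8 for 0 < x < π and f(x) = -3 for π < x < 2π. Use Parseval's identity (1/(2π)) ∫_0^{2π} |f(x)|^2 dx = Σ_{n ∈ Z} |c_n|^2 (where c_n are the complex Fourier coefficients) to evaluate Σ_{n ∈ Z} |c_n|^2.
Σ |c_n|^2 = 73/2

Parseval equates the L^2 energy of f (normalised by 1/(2π)) with the ℓ^2 sum of its Fourier coefficients: (1/(2π)) ∫_0^{2π} |f|^2 = Σ |c_n|^2.
Compute the left side: (1/(2π)) [∫_0^π 8^2 dx + ∫_π^{2π} (-3)^2 dx] = (1/(2π)) · (64π + 9π) = (64 + 9)/2 = 73/2.
So Σ_{n ∈ Z} |c_n|^2 = 73/2.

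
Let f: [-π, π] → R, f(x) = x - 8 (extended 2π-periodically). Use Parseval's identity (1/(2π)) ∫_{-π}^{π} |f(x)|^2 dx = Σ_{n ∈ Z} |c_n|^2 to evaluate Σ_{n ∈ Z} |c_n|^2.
Σ |c_n|^2 = π^2/3 + 64

Expand and integrate term by term over [-π, π]:
  ∫ (x)^2 dx = 1·(2π^3/3); ∫ 2·1·(-8)·x dx = 0 (odd integrand); ∫ (-8)^2 dx = 64·2π.
So (1/(2π)) ∫_{-π}^{π} (x - 8)^2 dx = 1π^2/3 + 64 = π^2/3 + 64.
Parseval ⇒ Σ |c_n|^2 = π^2/3 + 64.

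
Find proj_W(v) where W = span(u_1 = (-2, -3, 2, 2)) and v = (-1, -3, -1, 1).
proj_W(v) = (-22/21, -11/7, 22/21, 22/21)

Set up U = [u_1 | ... | u_1] ∈ R^(4×1). The projector onto W = col(U) is P = U (U^T U)^(-1) U^T.
Compute U^T U =
  [21],
and U^T v = (11).
Solve U^T U · c = U^T v for the coefficients: c = (11/21). The projection is proj_W(v) = U c.
Check: (v - proj_W(v)) · u_1 = 0  (should be 0).
Result: proj_W(v) = (-22/21, -11/7, 22/21, 22/21).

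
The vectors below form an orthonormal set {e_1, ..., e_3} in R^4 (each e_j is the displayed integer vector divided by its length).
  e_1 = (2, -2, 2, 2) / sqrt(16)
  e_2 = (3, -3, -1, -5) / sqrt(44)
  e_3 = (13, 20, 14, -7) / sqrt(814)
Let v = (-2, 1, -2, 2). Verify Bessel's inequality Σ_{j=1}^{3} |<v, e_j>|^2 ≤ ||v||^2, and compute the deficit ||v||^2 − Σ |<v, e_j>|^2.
Σ |<v, e_j>|^2 = 431/37; ||v||^2 = 13; deficit = 50/37

Write each e_j = u_j / sqrt(<u_j, u_j>) where u_j is the displayed integer vector. Then <v, e_j> = <v, u_j> / sqrt(<u_j, u_j>), so |<v, e_j>|^2 = <v, u_j>^2 / <u_j, u_j>.
Coefficients: <v, e_1> = -6/sqrt(16), <v, e_2> = -17/sqrt(44), <v, e_3> = -48/sqrt(814).
Square and sum: Σ |<v, e_j>|^2 = 431/37.
Compute ||v||^2 = v·v = 13.
Deficit = 13 − 431/37 = 50/37 ≥ 0, confirming Bessel's inequality. (The deficit equals ||v − Σ <v,e_j> e_j||^2, the squared distance from v to span{e_j}.)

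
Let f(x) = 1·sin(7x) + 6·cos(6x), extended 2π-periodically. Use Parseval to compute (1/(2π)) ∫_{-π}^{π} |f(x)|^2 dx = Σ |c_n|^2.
Σ |c_n|^2 = 37/2

Expand |f|^2 and use orthogonality of {sin(nx), cos(mx)} on [-π, π]:
  ∫_{-π}^{π} sin(nx)^2 dx = π, ∫ cos(mx)^2 dx = π, and cross terms integrate to 0.
So ∫_{-π}^{π} f(x)^2 dx = 1^2 · π + 6^2 · π = (1 + 36)π.
Divide by 2π: (1 + 36)/2 = 37/2.
By Parseval, this equals Σ |c_n|^2.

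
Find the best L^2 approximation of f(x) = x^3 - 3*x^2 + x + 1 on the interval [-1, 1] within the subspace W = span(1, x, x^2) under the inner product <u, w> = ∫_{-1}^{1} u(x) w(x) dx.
g(x) = -3*x^2 + 8*x/5 + 1

The best approximation g ∈ W is the orthogonal projection of f onto W. Writing g = a_0 + a_1 x + a_2 x^2, the coefficients solve the normal equations G · a = b where
  G_{ij} = <φ_i, φ_j> and b_i = <f, φ_i>, with φ_0 = 1, φ_1 = x, φ_2 = x^2.
G =
  [2, 0, 2/3]
  [0, 2/3, 0]
  [2/3, 0, 2/5],
b = (0, 16/15, -8/15).
Solving gives a_0 = 1, a_1 = 8/5, a_2 = -3, so
  g(x) = -3*x^2 + 8*x/5 + 1.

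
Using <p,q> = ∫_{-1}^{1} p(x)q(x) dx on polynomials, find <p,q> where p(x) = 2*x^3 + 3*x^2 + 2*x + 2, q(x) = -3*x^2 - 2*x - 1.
<p,q> = -268/15

Expand the product: p(x)·q(x) = -6*x^5 - 13*x^4 - 14*x^3 - 13*x^2 - 6*x - 2.
∫_{-1}^{1} of each monomial x^k gives [2/(k+1) if k even, 0 if k odd]. Integrating term-by-term (or equivalently evaluating the antiderivative F(x) = -x^6 - 13*x^5/5 - 7*x^4/2 - 13*x^3/3 - 3*x^2 - 2*x at the endpoints):
  F(1) − F(−1) = -493/30 − (43/30) = -268/15.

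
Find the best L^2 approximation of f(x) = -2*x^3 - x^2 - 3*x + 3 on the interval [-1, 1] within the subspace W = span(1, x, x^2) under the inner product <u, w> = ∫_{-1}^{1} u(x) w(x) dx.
g(x) = -x^2 - 21*x/5 + 3

The best approximation g ∈ W is the orthogonal projection of f onto W. Writing g = a_0 + a_1 x + a_2 x^2, the coefficients solve the normal equations G · a = b where
  G_{ij} = <φ_i, φ_j> and b_i = <f, φ_i>, with φ_0 = 1, φ_1 = x, φ_2 = x^2.
G =
  [2, 0, 2/3]
  [0, 2/3, 0]
  [2/3, 0, 2/5],
b = (16/3, -14/5, 8/5).
Solving gives a_0 = 3, a_1 = -21/5, a_2 = -1, so
  g(x) = -x^2 - 21*x/5 + 3.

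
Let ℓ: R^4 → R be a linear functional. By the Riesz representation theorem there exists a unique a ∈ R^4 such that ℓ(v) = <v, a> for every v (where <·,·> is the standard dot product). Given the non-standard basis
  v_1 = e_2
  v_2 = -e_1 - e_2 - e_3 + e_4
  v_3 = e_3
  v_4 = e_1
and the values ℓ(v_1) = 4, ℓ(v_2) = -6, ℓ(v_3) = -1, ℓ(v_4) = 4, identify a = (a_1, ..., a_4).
a = (4, 4, -1, 1)

Write a = (a_1, ..., a_4) in the standard basis. For each basis vector v_i, ℓ(v_i) = <v_i, a> is a linear equation in the a_j's. Collect the n equations into a matrix system V a = ℓ, where row i of V is v_i (expressed in the standard basis). Since V is invertible (lower-triangular with 1s on the diagonal, up to permutation), solve by back-substitution:
  V =
[[0, 1, 0, 0],
 [-1, -1, -1, 1],
 [0, 0, 1, 0],
 [1, 0, 0, 0]]
  V a = (4, -6, -1, 4)
Solving gives a = (4, 4, -1, 1).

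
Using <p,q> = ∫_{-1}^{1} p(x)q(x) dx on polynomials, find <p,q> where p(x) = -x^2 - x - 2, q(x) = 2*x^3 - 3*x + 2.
<p,q> = -122/15

Expand the product: p(x)·q(x) = -2*x^5 - 2*x^4 - x^3 + x^2 + 4*x - 4.
∫_{-1}^{1} of each monomial x^k gives [2/(k+1) if k even, 0 if k odd]. Integrating term-by-term (or equivalently evaluating the antiderivative F(x) = -x^6/3 - 2*x^5/5 - x^4/4 + x^3/3 + 2*x^2 - 4*x at the endpoints):
  F(1) − F(−1) = -53/20 − (329/60) = -122/15.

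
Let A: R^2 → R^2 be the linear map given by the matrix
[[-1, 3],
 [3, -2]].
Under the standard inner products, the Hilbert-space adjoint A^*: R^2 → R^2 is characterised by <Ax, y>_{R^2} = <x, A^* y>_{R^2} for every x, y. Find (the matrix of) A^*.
A^* = A^T =
[[-1, 3],
 [3, -2]]

For real matrices with standard dot products, the defining identity <Ax, y> = <x, A^* y> gives (Ax)^T y = x^T (A^*) y, i.e. x^T A^T y = x^T (A^*) y. Since this holds for all x, y, we must have A^* = A^T. Therefore
A^* =
[[-1, 3],
 [3, -2]].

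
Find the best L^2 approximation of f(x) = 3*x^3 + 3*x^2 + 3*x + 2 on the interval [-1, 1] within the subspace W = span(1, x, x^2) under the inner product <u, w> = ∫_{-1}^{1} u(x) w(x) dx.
g(x) = 3*x^2 + 24*x/5 + 2

The best approximation g ∈ W is the orthogonal projection of f onto W. Writing g = a_0 + a_1 x + a_2 x^2, the coefficients solve the normal equations G · a = b where
  G_{ij} = <φ_i, φ_j> and b_i = <f, φ_i>, with φ_0 = 1, φ_1 = x, φ_2 = x^2.
G =
  [2, 0, 2/3]
  [0, 2/3, 0]
  [2/3, 0, 2/5],
b = (6, 16/5, 38/15).
Solving gives a_0 = 2, a_1 = 24/5, a_2 = 3, so
  g(x) = 3*x^2 + 24*x/5 + 2.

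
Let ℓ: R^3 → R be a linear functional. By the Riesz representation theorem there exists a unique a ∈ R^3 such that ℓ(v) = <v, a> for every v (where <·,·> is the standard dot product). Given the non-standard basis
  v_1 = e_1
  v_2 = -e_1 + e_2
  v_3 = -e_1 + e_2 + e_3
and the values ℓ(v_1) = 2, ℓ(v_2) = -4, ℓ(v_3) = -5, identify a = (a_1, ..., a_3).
a = (2, -2, -1)

Write a = (a_1, ..., a_3) in the standard basis. For each basis vector v_i, ℓ(v_i) = <v_i, a> is a linear equation in the a_j's. Collect the n equations into a matrix system V a = ℓ, where row i of V is v_i (expressed in the standard basis). Since V is invertible (lower-triangular with 1s on the diagonal, up to permutation), solve by back-substitution:
  V =
[[1, 0, 0],
 [-1, 1, 0],
 [-1, 1, 1]]
  V a = (2, -4, -5)
Solving gives a = (2, -2, -1).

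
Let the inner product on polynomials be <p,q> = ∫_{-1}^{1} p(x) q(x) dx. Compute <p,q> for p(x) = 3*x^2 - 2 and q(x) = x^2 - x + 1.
<p,q> = -32/15

Expand the product: p(x)·q(x) = 3*x^4 - 3*x^3 + x^2 + 2*x - 2.
∫_{-1}^{1} of each monomial x^k gives [2/(k+1) if k even, 0 if k odd]. Integrating term-by-term (or equivalently evaluating the antiderivative F(x) = 3*x^5/5 - 3*x^4/4 + x^3/3 + x^2 - 2*x at the endpoints):
  F(1) − F(−1) = -49/60 − (79/60) = -32/15.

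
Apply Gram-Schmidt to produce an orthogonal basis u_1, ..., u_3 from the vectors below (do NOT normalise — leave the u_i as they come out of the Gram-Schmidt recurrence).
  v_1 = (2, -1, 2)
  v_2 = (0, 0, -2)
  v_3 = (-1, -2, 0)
Orthogonal basis:
  u_1 = (2, -1, 2)
  u_2 = (8/9, -4/9, -10/9)
  u_3 = (-1, -2, 0)

Apply the Gram-Schmidt recurrence
  u_1 = v_1
  u_i = v_i − Σ_{j<i} ((v_i · u_j) / (u_j · u_j)) · u_j.

Step by step this gives:
  u_1 = (2, -1, 2)
  u_2 = (8/9, -4/9, -10/9)
  u_3 = (-1, -2, 0)

Orthogonality check:
  u_2 · u_1 = 0 (should be 0)
  u_3 · u_1 = 0 (should be 0)
  u_3 · u_2 = 0 (should be 0)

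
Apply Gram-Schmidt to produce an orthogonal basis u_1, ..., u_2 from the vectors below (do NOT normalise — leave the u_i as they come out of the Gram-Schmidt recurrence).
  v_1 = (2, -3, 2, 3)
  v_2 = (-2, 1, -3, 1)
Orthogonal basis:
  u_1 = (2, -3, 2, 3)
  u_2 = (-16/13, -2/13, -29/13, 28/13)

Apply the Gram-Schmidt recurrence
  u_1 = v_1
  u_i = v_i − Σ_{j<i} ((v_i · u_j) / (u_j · u_j)) · u_j.

Step by step this gives:
  u_1 = (2, -3, 2, 3)
  u_2 = (-16/13, -2/13, -29/13, 28/13)

Orthogonality check:
  u_2 · u_1 = 0 (should be 0)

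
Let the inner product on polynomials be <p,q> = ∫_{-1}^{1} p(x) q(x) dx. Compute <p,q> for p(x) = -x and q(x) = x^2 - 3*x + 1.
<p,q> = 2

Expand the product: p(x)·q(x) = -x^3 + 3*x^2 - x.
∫_{-1}^{1} of each monomial x^k gives [2/(k+1) if k even, 0 if k odd]. Integrating term-by-term (or equivalently evaluating the antiderivative F(x) = -x^4/4 + x^3 - x^2/2 at the endpoints):
  F(1) − F(−1) = 1/4 − (-7/4) = 2.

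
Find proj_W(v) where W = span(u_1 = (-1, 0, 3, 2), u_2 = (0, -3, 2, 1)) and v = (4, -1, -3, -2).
proj_W(v) = (3/2, -3/2, -7/2, -5/2)

Set up U = [u_1 | ... | u_2] ∈ R^(4×2). The projector onto W = col(U) is P = U (U^T U)^(-1) U^T.
Compute U^T U =
  [14, 8]
  [8, 14],
and U^T v = (-17, -5).
Solve U^T U · c = U^T v for the coefficients: c = (-3/2, 1/2). The projection is proj_W(v) = U c.
Check: (v - proj_W(v)) · u_1 = 0  (should be 0).
Check: (v - proj_W(v)) · u_2 = 0  (should be 0).
Result: proj_W(v) = (3/2, -3/2, -7/2, -5/2).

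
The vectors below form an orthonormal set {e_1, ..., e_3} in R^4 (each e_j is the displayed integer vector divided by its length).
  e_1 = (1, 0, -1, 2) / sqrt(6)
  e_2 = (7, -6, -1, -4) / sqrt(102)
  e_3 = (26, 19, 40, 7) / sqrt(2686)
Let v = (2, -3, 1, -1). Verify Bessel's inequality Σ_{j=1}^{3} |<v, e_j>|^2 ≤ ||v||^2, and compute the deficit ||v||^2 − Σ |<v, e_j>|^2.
Σ |<v, e_j>|^2 = 985/79; ||v||^2 = 15; deficit = 200/79

Write each e_j = u_j / sqrt(<u_j, u_j>) where u_j is the displayed integer vector. Then <v, e_j> = <v, u_j> / sqrt(<u_j, u_j>), so |<v, e_j>|^2 = <v, u_j>^2 / <u_j, u_j>.
Coefficients: <v, e_1> = -1/sqrt(6), <v, e_2> = 35/sqrt(102), <v, e_3> = 28/sqrt(2686).
Square and sum: Σ |<v, e_j>|^2 = 985/79.
Compute ||v||^2 = v·v = 15.
Deficit = 15 − 985/79 = 200/79 ≥ 0, confirming Bessel's inequality. (The deficit equals ||v − Σ <v,e_j> e_j||^2, the squared distance from v to span{e_j}.)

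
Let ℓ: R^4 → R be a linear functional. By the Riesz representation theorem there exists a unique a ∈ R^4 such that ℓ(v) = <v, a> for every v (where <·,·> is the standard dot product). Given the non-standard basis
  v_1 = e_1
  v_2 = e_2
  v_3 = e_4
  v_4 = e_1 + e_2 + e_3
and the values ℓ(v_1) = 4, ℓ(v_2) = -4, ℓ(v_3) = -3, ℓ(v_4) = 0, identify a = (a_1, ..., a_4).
a = (4, -4, 0, -3)

Write a = (a_1, ..., a_4) in the standard basis. For each basis vector v_i, ℓ(v_i) = <v_i, a> is a linear equation in the a_j's. Collect the n equations into a matrix system V a = ℓ, where row i of V is v_i (expressed in the standard basis). Since V is invertible (lower-triangular with 1s on the diagonal, up to permutation), solve by back-substitution:
  V =
[[1, 0, 0, 0],
 [0, 1, 0, 0],
 [0, 0, 0, 1],
 [1, 1, 1, 0]]
  V a = (4, -4, -3, 0)
Solving gives a = (4, -4, 0, -3).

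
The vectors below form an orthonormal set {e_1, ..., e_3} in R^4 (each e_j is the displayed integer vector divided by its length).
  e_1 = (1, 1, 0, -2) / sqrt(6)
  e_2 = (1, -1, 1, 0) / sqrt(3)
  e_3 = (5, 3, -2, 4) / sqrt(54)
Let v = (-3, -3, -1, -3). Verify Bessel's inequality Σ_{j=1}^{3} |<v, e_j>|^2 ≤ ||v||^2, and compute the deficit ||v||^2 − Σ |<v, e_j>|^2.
Σ |<v, e_j>|^2 = 587/27; ||v||^2 = 28; deficit = 169/27

Write each e_j = u_j / sqrt(<u_j, u_j>) where u_j is the displayed integer vector. Then <v, e_j> = <v, u_j> / sqrt(<u_j, u_j>), so |<v, e_j>|^2 = <v, u_j>^2 / <u_j, u_j>.
Coefficients: <v, e_1> = 0/sqrt(6), <v, e_2> = -1/sqrt(3), <v, e_3> = -34/sqrt(54).
Square and sum: Σ |<v, e_j>|^2 = 587/27.
Compute ||v||^2 = v·v = 28.
Deficit = 28 − 587/27 = 169/27 ≥ 0, confirming Bessel's inequality. (The deficit equals ||v − Σ <v,e_j> e_j||^2, the squared distance from v to span{e_j}.)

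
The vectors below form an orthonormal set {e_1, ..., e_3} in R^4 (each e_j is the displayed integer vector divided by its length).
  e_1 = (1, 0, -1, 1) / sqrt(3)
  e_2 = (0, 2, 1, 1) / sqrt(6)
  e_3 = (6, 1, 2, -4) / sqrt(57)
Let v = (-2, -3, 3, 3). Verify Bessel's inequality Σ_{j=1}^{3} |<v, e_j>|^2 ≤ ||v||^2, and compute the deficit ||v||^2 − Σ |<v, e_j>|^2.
Σ |<v, e_j>|^2 = 517/57; ||v||^2 = 31; deficit = 1250/57

Write each e_j = u_j / sqrt(<u_j, u_j>) where u_j is the displayed integer vector. Then <v, e_j> = <v, u_j> / sqrt(<u_j, u_j>), so |<v, e_j>|^2 = <v, u_j>^2 / <u_j, u_j>.
Coefficients: <v, e_1> = -2/sqrt(3), <v, e_2> = 0/sqrt(6), <v, e_3> = -21/sqrt(57).
Square and sum: Σ |<v, e_j>|^2 = 517/57.
Compute ||v||^2 = v·v = 31.
Deficit = 31 − 517/57 = 1250/57 ≥ 0, confirming Bessel's inequality. (The deficit equals ||v − Σ <v,e_j> e_j||^2, the squared distance from v to span{e_j}.)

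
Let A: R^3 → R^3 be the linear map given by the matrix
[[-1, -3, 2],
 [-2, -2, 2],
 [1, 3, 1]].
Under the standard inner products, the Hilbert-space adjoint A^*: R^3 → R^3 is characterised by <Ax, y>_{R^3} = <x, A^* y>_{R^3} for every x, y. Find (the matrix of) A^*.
A^* = A^T =
[[-1, -2, 1],
 [-3, -2, 3],
 [2, 2, 1]]

For real matrices with standard dot products, the defining identity <Ax, y> = <x, A^* y> gives (Ax)^T y = x^T (A^*) y, i.e. x^T A^T y = x^T (A^*) y. Since this holds for all x, y, we must have A^* = A^T. Therefore
A^* =
[[-1, -2, 1],
 [-3, -2, 3],
 [2, 2, 1]].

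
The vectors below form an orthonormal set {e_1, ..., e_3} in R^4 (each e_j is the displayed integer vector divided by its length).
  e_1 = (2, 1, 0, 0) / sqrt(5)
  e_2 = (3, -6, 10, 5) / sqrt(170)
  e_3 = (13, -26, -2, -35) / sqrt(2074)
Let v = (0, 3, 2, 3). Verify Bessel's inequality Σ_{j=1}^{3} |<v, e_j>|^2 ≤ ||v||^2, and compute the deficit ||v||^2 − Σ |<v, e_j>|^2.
Σ |<v, e_j>|^2 = 1242/61; ||v||^2 = 22; deficit = 100/61

Write each e_j = u_j / sqrt(<u_j, u_j>) where u_j is the displayed integer vector. Then <v, e_j> = <v, u_j> / sqrt(<u_j, u_j>), so |<v, e_j>|^2 = <v, u_j>^2 / <u_j, u_j>.
Coefficients: <v, e_1> = 3/sqrt(5), <v, e_2> = 17/sqrt(170), <v, e_3> = -187/sqrt(2074).
Square and sum: Σ |<v, e_j>|^2 = 1242/61.
Compute ||v||^2 = v·v = 22.
Deficit = 22 − 1242/61 = 100/61 ≥ 0, confirming Bessel's inequality. (The deficit equals ||v − Σ <v,e_j> e_j||^2, the squared distance from v to span{e_j}.)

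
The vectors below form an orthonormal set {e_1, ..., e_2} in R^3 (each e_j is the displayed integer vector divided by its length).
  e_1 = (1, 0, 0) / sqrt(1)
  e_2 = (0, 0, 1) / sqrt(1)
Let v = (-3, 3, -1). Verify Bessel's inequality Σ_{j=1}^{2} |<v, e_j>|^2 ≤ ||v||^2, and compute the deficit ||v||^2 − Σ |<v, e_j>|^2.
Σ |<v, e_j>|^2 = 10; ||v||^2 = 19; deficit = 9

Write each e_j = u_j / sqrt(<u_j, u_j>) where u_j is the displayed integer vector. Then <v, e_j> = <v, u_j> / sqrt(<u_j, u_j>), so |<v, e_j>|^2 = <v, u_j>^2 / <u_j, u_j>.
Coefficients: <v, e_1> = -3/sqrt(1), <v, e_2> = -1/sqrt(1).
Square and sum: Σ |<v, e_j>|^2 = 10.
Compute ||v||^2 = v·v = 19.
Deficit = 19 − 10 = 9 ≥ 0, confirming Bessel's inequality. (The deficit equals ||v − Σ <v,e_j> e_j||^2, the squared distance from v to span{e_j}.)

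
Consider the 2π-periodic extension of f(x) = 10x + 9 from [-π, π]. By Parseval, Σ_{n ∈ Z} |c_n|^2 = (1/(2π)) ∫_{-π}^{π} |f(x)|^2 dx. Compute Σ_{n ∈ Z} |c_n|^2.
Σ |c_n|^2 = 100π^2/3 + 81

Expand and integrate term by term over [-π, π]:
  ∫ (10x)^2 dx = 100·(2π^3/3); ∫ 2·10·(9)·x dx = 0 (odd integrand); ∫ 9^2 dx = 81·2π.
So (1/(2π)) ∫_{-π}^{π} (10x + 9)^2 dx = 100π^2/3 + 81 = 100π^2/3 + 81.
Parseval ⇒ Σ |c_n|^2 = 100π^2/3 + 81.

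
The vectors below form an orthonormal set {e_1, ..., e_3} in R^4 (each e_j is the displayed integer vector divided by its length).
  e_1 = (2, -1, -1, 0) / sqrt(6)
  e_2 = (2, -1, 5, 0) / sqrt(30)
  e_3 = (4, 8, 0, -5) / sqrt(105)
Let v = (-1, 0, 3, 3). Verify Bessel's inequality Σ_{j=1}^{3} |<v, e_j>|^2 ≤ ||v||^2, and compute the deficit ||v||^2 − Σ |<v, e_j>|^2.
Σ |<v, e_j>|^2 = 278/21; ||v||^2 = 19; deficit = 121/21

Write each e_j = u_j / sqrt(<u_j, u_j>) where u_j is the displayed integer vector. Then <v, e_j> = <v, u_j> / sqrt(<u_j, u_j>), so |<v, e_j>|^2 = <v, u_j>^2 / <u_j, u_j>.
Coefficients: <v, e_1> = -5/sqrt(6), <v, e_2> = 13/sqrt(30), <v, e_3> = -19/sqrt(105).
Square and sum: Σ |<v, e_j>|^2 = 278/21.
Compute ||v||^2 = v·v = 19.
Deficit = 19 − 278/21 = 121/21 ≥ 0, confirming Bessel's inequality. (The deficit equals ||v − Σ <v,e_j> e_j||^2, the squared distance from v to span{e_j}.)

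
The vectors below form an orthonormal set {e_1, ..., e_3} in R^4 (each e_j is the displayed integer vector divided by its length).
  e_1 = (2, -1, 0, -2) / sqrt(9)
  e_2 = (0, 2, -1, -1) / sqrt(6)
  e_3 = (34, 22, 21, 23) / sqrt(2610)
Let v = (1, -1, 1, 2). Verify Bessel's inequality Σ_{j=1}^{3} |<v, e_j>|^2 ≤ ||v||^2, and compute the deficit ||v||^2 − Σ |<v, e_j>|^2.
Σ |<v, e_j>|^2 = 967/145; ||v||^2 = 7; deficit = 48/145

Write each e_j = u_j / sqrt(<u_j, u_j>) where u_j is the displayed integer vector. Then <v, e_j> = <v, u_j> / sqrt(<u_j, u_j>), so |<v, e_j>|^2 = <v, u_j>^2 / <u_j, u_j>.
Coefficients: <v, e_1> = -1/sqrt(9), <v, e_2> = -5/sqrt(6), <v, e_3> = 79/sqrt(2610).
Square and sum: Σ |<v, e_j>|^2 = 967/145.
Compute ||v||^2 = v·v = 7.
Deficit = 7 − 967/145 = 48/145 ≥ 0, confirming Bessel's inequality. (The deficit equals ||v − Σ <v,e_j> e_j||^2, the squared distance from v to span{e_j}.)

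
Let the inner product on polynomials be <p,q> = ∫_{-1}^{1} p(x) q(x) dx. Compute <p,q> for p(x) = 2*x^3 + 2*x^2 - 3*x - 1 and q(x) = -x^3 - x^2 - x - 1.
<p,q> = 248/105

Expand the product: p(x)·q(x) = -2*x^6 - 4*x^5 - x^4 + 2*x^2 + 4*x + 1.
∫_{-1}^{1} of each monomial x^k gives [2/(k+1) if k even, 0 if k odd]. Integrating term-by-term (or equivalently evaluating the antiderivative F(x) = -2*x^7/7 - 2*x^6/3 - x^5/5 + 2*x^3/3 + 2*x^2 + x at the endpoints):
  F(1) − F(−1) = 88/35 − (16/105) = 248/105.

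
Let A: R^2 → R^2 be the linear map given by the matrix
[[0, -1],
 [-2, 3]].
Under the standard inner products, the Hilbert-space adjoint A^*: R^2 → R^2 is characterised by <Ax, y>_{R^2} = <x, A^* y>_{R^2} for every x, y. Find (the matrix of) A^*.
A^* = A^T =
[[0, -2],
 [-1, 3]]

For real matrices with standard dot products, the defining identity <Ax, y> = <x, A^* y> gives (Ax)^T y = x^T (A^*) y, i.e. x^T A^T y = x^T (A^*) y. Since this holds for all x, y, we must have A^* = A^T. Therefore
A^* =
[[0, -2],
 [-1, 3]].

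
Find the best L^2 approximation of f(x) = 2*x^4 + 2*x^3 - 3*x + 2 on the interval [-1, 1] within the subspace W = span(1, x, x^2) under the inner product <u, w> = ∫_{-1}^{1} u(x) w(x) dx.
g(x) = 12*x^2/7 - 9*x/5 + 64/35

The best approximation g ∈ W is the orthogonal projection of f onto W. Writing g = a_0 + a_1 x + a_2 x^2, the coefficients solve the normal equations G · a = b where
  G_{ij} = <φ_i, φ_j> and b_i = <f, φ_i>, with φ_0 = 1, φ_1 = x, φ_2 = x^2.
G =
  [2, 0, 2/3]
  [0, 2/3, 0]
  [2/3, 0, 2/5],
b = (24/5, -6/5, 40/21).
Solving gives a_0 = 64/35, a_1 = -9/5, a_2 = 12/7, so
  g(x) = 12*x^2/7 - 9*x/5 + 64/35.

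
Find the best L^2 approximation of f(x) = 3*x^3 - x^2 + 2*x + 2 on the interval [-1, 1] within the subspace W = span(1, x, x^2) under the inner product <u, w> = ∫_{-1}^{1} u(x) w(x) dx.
g(x) = -x^2 + 19*x/5 + 2

The best approximation g ∈ W is the orthogonal projection of f onto W. Writing g = a_0 + a_1 x + a_2 x^2, the coefficients solve the normal equations G · a = b where
  G_{ij} = <φ_i, φ_j> and b_i = <f, φ_i>, with φ_0 = 1, φ_1 = x, φ_2 = x^2.
G =
  [2, 0, 2/3]
  [0, 2/3, 0]
  [2/3, 0, 2/5],
b = (10/3, 38/15, 14/15).
Solving gives a_0 = 2, a_1 = 19/5, a_2 = -1, so
  g(x) = -x^2 + 19*x/5 + 2.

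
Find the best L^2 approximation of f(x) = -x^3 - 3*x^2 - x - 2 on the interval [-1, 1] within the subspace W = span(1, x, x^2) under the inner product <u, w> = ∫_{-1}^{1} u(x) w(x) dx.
g(x) = -3*x^2 - 8*x/5 - 2

The best approximation g ∈ W is the orthogonal projection of f onto W. Writing g = a_0 + a_1 x + a_2 x^2, the coefficients solve the normal equations G · a = b where
  G_{ij} = <φ_i, φ_j> and b_i = <f, φ_i>, with φ_0 = 1, φ_1 = x, φ_2 = x^2.
G =
  [2, 0, 2/3]
  [0, 2/3, 0]
  [2/3, 0, 2/5],
b = (-6, -16/15, -38/15).
Solving gives a_0 = -2, a_1 = -8/5, a_2 = -3, so
  g(x) = -3*x^2 - 8*x/5 - 2.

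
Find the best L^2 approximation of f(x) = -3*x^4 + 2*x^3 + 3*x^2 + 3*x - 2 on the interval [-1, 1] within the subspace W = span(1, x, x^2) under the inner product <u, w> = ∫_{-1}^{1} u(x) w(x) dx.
g(x) = 3*x^2/7 + 21*x/5 - 61/35

The best approximation g ∈ W is the orthogonal projection of f onto W. Writing g = a_0 + a_1 x + a_2 x^2, the coefficients solve the normal equations G · a = b where
  G_{ij} = <φ_i, φ_j> and b_i = <f, φ_i>, with φ_0 = 1, φ_1 = x, φ_2 = x^2.
G =
  [2, 0, 2/3]
  [0, 2/3, 0]
  [2/3, 0, 2/5],
b = (-16/5, 14/5, -104/105).
Solving gives a_0 = -61/35, a_1 = 21/5, a_2 = 3/7, so
  g(x) = 3*x^2/7 + 21*x/5 - 61/35.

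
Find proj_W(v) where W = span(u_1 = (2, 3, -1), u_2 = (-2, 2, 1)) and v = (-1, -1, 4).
proj_W(v) = (-12/5, -1, 6/5)

Set up U = [u_1 | ... | u_2] ∈ R^(3×2). The projector onto W = col(U) is P = U (U^T U)^(-1) U^T.
Compute U^T U =
  [14, 1]
  [1, 9],
and U^T v = (-9, 4).
Solve U^T U · c = U^T v for the coefficients: c = (-17/25, 13/25). The projection is proj_W(v) = U c.
Check: (v - proj_W(v)) · u_1 = 0  (should be 0).
Check: (v - proj_W(v)) · u_2 = 0  (should be 0).
Result: proj_W(v) = (-12/5, -1, 6/5).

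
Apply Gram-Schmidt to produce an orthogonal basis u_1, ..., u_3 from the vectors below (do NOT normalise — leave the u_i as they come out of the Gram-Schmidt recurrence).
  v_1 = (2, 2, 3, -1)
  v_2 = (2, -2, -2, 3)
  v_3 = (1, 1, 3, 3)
Orthogonal basis:
  u_1 = (2, 2, 3, -1)
  u_2 = (3, -1, -1/2, 5/2)
  u_3 = (-155/99, 37/99, 52/33, 232/99)

Apply the Gram-Schmidt recurrence
  u_1 = v_1
  u_i = v_i − Σ_{j<i} ((v_i · u_j) / (u_j · u_j)) · u_j.

Step by step this gives:
  u_1 = (2, 2, 3, -1)
  u_2 = (3, -1, -1/2, 5/2)
  u_3 = (-155/99, 37/99, 52/33, 232/99)

Orthogonality check:
  u_2 · u_1 = 0 (should be 0)
  u_3 · u_1 = 0 (should be 0)
  u_3 · u_2 = 0 (should be 0)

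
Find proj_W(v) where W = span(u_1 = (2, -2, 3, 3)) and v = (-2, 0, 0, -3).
proj_W(v) = (-1, 1, -3/2, -3/2)

Set up U = [u_1 | ... | u_1] ∈ R^(4×1). The projector onto W = col(U) is P = U (U^T U)^(-1) U^T.
Compute U^T U =
  [26],
and U^T v = (-13).
Solve U^T U · c = U^T v for the coefficients: c = (-1/2). The projection is proj_W(v) = U c.
Check: (v - proj_W(v)) · u_1 = 0  (should be 0).
Result: proj_W(v) = (-1, 1, -3/2, -3/2).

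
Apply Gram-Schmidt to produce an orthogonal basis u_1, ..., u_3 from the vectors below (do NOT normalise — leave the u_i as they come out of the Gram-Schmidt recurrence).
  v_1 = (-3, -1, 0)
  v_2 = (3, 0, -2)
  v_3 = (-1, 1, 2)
Orthogonal basis:
  u_1 = (-3, -1, 0)
  u_2 = (3/10, -9/10, -2)
  u_3 = (-4/49, 12/49, -6/49)

Apply the Gram-Schmidt recurrence
  u_1 = v_1
  u_i = v_i − Σ_{j<i} ((v_i · u_j) / (u_j · u_j)) · u_j.

Step by step this gives:
  u_1 = (-3, -1, 0)
  u_2 = (3/10, -9/10, -2)
  u_3 = (-4/49, 12/49, -6/49)

Orthogonality check:
  u_2 · u_1 = 0 (should be 0)
  u_3 · u_1 = 0 (should be 0)
  u_3 · u_2 = 0 (should be 0)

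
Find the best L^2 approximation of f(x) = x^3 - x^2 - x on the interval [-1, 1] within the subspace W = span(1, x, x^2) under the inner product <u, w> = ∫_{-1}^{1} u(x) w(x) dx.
g(x) = -x^2 - 2*x/5

The best approximation g ∈ W is the orthogonal projection of f onto W. Writing g = a_0 + a_1 x + a_2 x^2, the coefficients solve the normal equations G · a = b where
  G_{ij} = <φ_i, φ_j> and b_i = <f, φ_i>, with φ_0 = 1, φ_1 = x, φ_2 = x^2.
G =
  [2, 0, 2/3]
  [0, 2/3, 0]
  [2/3, 0, 2/5],
b = (-2/3, -4/15, -2/5).
Solving gives a_0 = 0, a_1 = -2/5, a_2 = -1, so
  g(x) = -x^2 - 2*x/5.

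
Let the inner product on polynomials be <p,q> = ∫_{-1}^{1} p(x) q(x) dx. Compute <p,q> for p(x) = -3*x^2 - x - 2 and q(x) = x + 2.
<p,q> = -38/3

Expand the product: p(x)·q(x) = -3*x^3 - 7*x^2 - 4*x - 4.
∫_{-1}^{1} of each monomial x^k gives [2/(k+1) if k even, 0 if k odd]. Integrating term-by-term (or equivalently evaluating the antiderivative F(x) = -3*x^4/4 - 7*x^3/3 - 2*x^2 - 4*x at the endpoints):
  F(1) − F(−1) = -109/12 − (43/12) = -38/3.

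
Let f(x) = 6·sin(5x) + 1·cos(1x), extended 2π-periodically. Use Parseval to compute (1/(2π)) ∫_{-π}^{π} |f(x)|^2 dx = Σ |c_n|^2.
Σ |c_n|^2 = 37/2

Expand |f|^2 and use orthogonality of {sin(nx), cos(mx)} on [-π, π]:
  ∫_{-π}^{π} sin(nx)^2 dx = π, ∫ cos(mx)^2 dx = π, and cross terms integrate to 0.
So ∫_{-π}^{π} f(x)^2 dx = 6^2 · π + 1^2 · π = (36 + 1)π.
Divide by 2π: (36 + 1)/2 = 37/2.
By Parseval, this equals Σ |c_n|^2.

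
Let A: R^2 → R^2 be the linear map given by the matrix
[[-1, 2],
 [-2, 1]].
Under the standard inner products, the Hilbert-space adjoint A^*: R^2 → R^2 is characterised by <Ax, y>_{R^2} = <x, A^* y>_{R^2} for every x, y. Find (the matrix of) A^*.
A^* = A^T =
[[-1, -2],
 [2, 1]]

For real matrices with standard dot products, the defining identity <Ax, y> = <x, A^* y> gives (Ax)^T y = x^T (A^*) y, i.e. x^T A^T y = x^T (A^*) y. Since this holds for all x, y, we must have A^* = A^T. Therefore
A^* =
[[-1, -2],
 [2, 1]].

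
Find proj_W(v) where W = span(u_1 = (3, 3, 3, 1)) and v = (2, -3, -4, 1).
proj_W(v) = (-3/2, -3/2, -3/2, -1/2)

Set up U = [u_1 | ... | u_1] ∈ R^(4×1). The projector onto W = col(U) is P = U (U^T U)^(-1) U^T.
Compute U^T U =
  [28],
and U^T v = (-14).
Solve U^T U · c = U^T v for the coefficients: c = (-1/2). The projection is proj_W(v) = U c.
Check: (v - proj_W(v)) · u_1 = 0  (should be 0).
Result: proj_W(v) = (-3/2, -3/2, -3/2, -1/2).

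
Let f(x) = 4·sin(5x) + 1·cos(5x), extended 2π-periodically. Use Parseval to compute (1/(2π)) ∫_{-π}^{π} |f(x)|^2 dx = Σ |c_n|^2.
Σ |c_n|^2 = 17/2

Expand |f|^2 and use orthogonality of {sin(nx), cos(mx)} on [-π, π]:
  ∫_{-π}^{π} sin(nx)^2 dx = π, ∫ cos(mx)^2 dx = π, and cross terms integrate to 0.
So ∫_{-π}^{π} f(x)^2 dx = 4^2 · π + 1^2 · π = (16 + 1)π.
Divide by 2π: (16 + 1)/2 = 17/2.
By Parseval, this equals Σ |c_n|^2.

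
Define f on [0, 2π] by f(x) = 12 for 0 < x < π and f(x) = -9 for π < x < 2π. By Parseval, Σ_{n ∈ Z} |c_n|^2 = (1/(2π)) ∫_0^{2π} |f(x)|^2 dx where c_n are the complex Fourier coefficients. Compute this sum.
Σ |c_n|^2 = 225/2

Parseval equates the L^2 energy of f (normalised by 1/(2π)) with the ℓ^2 sum of its Fourier coefficients: (1/(2π)) ∫_0^{2π} |f|^2 = Σ |c_n|^2.
Compute the left side: (1/(2π)) [∫_0^π 12^2 dx + ∫_π^{2π} (-9)^2 dx] = (1/(2π)) · (144π + 81π) = (144 + 81)/2 = 225/2.
So Σ_{n ∈ Z} |c_n|^2 = 225/2.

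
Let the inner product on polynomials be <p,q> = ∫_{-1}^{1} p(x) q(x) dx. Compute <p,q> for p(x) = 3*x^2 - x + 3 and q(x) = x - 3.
<p,q> = -74/3

Expand the product: p(x)·q(x) = 3*x^3 - 10*x^2 + 6*x - 9.
∫_{-1}^{1} of each monomial x^k gives [2/(k+1) if k even, 0 if k odd]. Integrating term-by-term (or equivalently evaluating the antiderivative F(x) = 3*x^4/4 - 10*x^3/3 + 3*x^2 - 9*x at the endpoints):
  F(1) − F(−1) = -103/12 − (193/12) = -74/3.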